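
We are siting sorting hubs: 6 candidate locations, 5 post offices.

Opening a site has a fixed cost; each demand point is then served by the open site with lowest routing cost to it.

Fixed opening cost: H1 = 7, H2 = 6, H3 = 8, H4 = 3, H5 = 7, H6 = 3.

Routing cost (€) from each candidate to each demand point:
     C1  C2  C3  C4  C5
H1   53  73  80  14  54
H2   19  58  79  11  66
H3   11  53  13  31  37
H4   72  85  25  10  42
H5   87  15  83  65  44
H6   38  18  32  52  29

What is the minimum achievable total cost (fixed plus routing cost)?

95

Open {H3, H4, H6}: assign each demand point to its cheapest open site.
  C1→H3 11, C2→H6 18, C3→H3 13, C4→H4 10, C5→H6 29
  routing cost 81, fixed 14 → total 95.
Compare {H2, H3, H6}: routing cost 82 + fixed 17 = 99.
Compare {H3, H4, H5, H6}: routing cost 78 + fixed 21 = 99.
Compare {H2, H3, H4, H6}: routing cost 81 + fixed 20 = 101.
All other subsets cost ≥ 99. Minimum total cost: 95.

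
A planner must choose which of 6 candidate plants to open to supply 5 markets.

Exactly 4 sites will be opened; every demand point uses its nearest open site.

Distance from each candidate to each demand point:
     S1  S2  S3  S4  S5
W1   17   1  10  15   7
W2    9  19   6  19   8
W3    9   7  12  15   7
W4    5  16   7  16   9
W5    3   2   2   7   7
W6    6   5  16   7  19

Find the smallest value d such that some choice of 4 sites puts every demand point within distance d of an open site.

7

Open {W1, W2, W3, W5}.
  Farthest demand point is S4 at distance 7 (to W5); all others are ≤ 7.
With {W1, W2, W3, W6} the worst case is 7.
With {W1, W2, W4, W5} the worst case is 7.
No size-4 selection achieves below 7.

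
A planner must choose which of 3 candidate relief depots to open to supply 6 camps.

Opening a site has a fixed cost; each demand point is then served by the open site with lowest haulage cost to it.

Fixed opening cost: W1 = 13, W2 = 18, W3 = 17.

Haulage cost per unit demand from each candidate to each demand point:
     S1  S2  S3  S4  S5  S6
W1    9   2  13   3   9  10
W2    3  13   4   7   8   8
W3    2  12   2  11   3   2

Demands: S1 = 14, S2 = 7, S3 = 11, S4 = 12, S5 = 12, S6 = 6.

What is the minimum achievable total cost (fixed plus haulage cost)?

Open {W1, W3}: assign each demand point to its cheapest open site.
  S1→W3 14×2=28, S2→W1 7×2=14, S3→W3 11×2=22, S4→W1 12×3=36, S5→W3 12×3=36, S6→W3 6×2=12
  haulage cost 148, fixed 30 → total 178.
Compare {W1, W2, W3}: haulage cost 148 + fixed 48 = 196.
Compare {W2, W3}: haulage cost 266 + fixed 35 = 301.
Compare {W1, W2}: haulage cost 280 + fixed 31 = 311.
All other subsets cost ≥ 196. Minimum total cost: 178.

178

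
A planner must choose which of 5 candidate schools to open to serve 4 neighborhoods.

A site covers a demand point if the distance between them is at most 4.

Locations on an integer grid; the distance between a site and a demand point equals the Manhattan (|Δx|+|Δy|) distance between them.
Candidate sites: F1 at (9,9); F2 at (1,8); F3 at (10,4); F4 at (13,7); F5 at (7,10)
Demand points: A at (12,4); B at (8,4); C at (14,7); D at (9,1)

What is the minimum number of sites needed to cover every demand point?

2

Coverage sets (demand points within 4 of each site):
  F1: {}
  F2: {}
  F3: {A, B, D}
  F4: {A, C}
  F5: {}
No single site covers all 4 demand points.
But {F3, F4} covers everything, so the minimum is 2.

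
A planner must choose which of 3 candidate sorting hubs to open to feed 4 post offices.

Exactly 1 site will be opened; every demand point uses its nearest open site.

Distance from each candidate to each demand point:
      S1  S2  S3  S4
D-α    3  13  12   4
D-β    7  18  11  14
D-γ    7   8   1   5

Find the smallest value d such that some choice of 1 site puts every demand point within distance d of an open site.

8

Open {D-γ}.
  Farthest demand point is S2 at distance 8 (to D-γ); all others are ≤ 8.
With {D-α} the worst case is 13.
With {D-β} the worst case is 18.
No size-1 selection achieves below 8.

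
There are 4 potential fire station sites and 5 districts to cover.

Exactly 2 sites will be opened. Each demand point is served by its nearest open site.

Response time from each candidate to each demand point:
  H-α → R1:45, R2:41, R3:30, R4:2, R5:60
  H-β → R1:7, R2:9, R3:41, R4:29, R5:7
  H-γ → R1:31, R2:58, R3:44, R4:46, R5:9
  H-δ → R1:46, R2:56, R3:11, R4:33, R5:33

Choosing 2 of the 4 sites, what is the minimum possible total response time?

55

Open {H-α, H-β}.
  R1→H-β 7, R2→H-β 9, R3→H-α 30, R4→H-α 2, R5→H-β 7  ⇒ total 55.
Compare {H-β, H-δ}: total 63.
Compare {H-β, H-γ}: total 93.
No size-2 selection does better; minimum is 55.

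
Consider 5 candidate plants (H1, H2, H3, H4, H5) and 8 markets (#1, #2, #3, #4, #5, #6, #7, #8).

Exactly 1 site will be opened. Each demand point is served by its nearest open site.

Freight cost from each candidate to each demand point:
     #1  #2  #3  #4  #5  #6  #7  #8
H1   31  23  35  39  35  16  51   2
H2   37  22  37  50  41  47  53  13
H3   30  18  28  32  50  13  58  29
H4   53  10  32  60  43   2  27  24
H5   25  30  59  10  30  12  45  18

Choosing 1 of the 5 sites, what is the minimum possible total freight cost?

Open {H5}.
  #1→H5 25, #2→H5 30, #3→H5 59, #4→H5 10, #5→H5 30, #6→H5 12, #7→H5 45, #8→H5 18  ⇒ total 229.
Compare {H1}: total 232.
Compare {H4}: total 251.
No size-1 selection does better; minimum is 229.

229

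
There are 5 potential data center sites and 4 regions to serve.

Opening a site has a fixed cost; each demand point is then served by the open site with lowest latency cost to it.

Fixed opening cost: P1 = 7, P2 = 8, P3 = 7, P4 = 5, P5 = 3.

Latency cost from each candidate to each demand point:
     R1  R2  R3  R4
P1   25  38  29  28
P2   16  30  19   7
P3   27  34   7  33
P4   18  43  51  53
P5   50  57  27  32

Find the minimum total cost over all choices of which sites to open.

75

Open {P2, P3}: assign each demand point to its cheapest open site.
  R1→P2 16, R2→P2 30, R3→P3 7, R4→P2 7
  latency cost 60, fixed 15 → total 75.
Compare {P2, P3, P5}: latency cost 60 + fixed 18 = 78.
Compare {P2}: latency cost 72 + fixed 8 = 80.
Compare {P2, P3, P4}: latency cost 60 + fixed 20 = 80.
All other subsets cost ≥ 78. Minimum total cost: 75.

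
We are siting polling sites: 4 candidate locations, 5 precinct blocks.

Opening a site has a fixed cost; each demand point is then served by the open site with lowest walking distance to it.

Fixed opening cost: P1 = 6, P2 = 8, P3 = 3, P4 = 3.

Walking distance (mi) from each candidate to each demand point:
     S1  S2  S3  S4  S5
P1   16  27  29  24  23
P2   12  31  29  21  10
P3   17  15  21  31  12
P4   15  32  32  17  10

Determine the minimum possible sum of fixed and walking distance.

84

Open {P3, P4}: assign each demand point to its cheapest open site.
  S1→P4 15, S2→P3 15, S3→P3 21, S4→P4 17, S5→P4 10
  walking distance 78, fixed 6 → total 84.
Compare {P2, P3, P4}: walking distance 75 + fixed 14 = 89.
Compare {P2, P3}: walking distance 79 + fixed 11 = 90.
Compare {P1, P3, P4}: walking distance 78 + fixed 12 = 90.
All other subsets cost ≥ 89. Minimum total cost: 84.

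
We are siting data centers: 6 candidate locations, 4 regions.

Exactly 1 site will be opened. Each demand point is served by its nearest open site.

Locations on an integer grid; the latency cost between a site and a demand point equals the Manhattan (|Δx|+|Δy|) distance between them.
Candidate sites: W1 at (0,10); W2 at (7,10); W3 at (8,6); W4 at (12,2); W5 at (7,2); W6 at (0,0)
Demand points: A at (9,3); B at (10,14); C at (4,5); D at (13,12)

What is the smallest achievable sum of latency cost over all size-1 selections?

30

Open {W3}.
  A→W3 4, B→W3 10, C→W3 5, D→W3 11  ⇒ total 30.
Compare {W2}: total 32.
Compare {W4}: total 40.
No size-1 selection does better; minimum is 30.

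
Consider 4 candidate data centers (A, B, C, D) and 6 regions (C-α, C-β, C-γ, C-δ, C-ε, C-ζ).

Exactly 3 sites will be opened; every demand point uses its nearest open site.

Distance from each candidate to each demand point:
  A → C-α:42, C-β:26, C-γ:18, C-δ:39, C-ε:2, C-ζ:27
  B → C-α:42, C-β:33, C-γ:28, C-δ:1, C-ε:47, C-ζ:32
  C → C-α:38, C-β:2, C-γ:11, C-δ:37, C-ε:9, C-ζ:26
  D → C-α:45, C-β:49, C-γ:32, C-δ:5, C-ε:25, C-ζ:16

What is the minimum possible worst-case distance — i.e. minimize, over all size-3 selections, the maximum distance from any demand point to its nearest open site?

Open {A, B, C}.
  Farthest demand point is C-α at distance 38 (to C); all others are ≤ 38.
With {A, C, D} the worst case is 38.
With {B, C, D} the worst case is 38.
No size-3 selection achieves below 38.

38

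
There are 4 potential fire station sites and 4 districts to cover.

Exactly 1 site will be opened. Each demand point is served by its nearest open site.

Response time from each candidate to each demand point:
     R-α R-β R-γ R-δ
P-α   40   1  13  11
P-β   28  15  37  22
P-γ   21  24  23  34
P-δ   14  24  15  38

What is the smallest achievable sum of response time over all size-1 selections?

Open {P-α}.
  R-α→P-α 40, R-β→P-α 1, R-γ→P-α 13, R-δ→P-α 11  ⇒ total 65.
Compare {P-δ}: total 91.
Compare {P-β}: total 102.
No size-1 selection does better; minimum is 65.

65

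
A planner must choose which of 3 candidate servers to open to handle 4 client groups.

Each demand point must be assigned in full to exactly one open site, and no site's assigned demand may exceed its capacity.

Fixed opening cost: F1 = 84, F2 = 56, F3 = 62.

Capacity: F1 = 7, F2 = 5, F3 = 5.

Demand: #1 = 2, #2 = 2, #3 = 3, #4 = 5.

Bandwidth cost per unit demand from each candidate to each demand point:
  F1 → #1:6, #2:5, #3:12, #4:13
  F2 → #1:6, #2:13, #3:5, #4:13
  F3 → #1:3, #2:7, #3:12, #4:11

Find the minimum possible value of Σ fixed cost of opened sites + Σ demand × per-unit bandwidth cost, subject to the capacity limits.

242

Open {F1, F2}; cheapest assignment that respects the capacities:
  F1 (cap 7, load 7): #2, #4 — cost 2×5 + 5×13 = 75
  F2 (cap 5, load 5): #1, #3 — cost 2×6 + 3×5 = 27
  Shipping 102, fixed 140 → total 242.
  Any other capacity-feasible assignment to {F1, F2} ships for at least 102.
Compare {F1, F3}: its best feasible assignment gives total 259.
Compare {F1, F2, F3}: its best feasible assignment gives total 294.
Every other set of open sites that can feasibly serve all demand totals ≥ 259 even under its best assignment. Minimum: 242.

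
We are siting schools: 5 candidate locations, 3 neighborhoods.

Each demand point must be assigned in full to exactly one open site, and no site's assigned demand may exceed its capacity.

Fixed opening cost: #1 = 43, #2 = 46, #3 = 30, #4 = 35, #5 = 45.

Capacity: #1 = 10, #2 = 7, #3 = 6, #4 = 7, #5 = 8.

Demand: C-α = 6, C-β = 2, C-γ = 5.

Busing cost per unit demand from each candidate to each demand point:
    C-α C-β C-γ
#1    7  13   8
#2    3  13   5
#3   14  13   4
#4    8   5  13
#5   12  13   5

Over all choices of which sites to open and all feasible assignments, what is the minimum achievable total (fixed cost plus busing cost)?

Open {#2, #3, #4}; cheapest assignment that respects the capacities:
  #2 (cap 7, load 6): C-α — cost 6×3 = 18
  #3 (cap 6, load 5): C-γ — cost 5×4 = 20
  #4 (cap 7, load 2): C-β — cost 2×5 = 10
  Shipping 48, fixed 111 → total 159.
  Any other capacity-feasible assignment to {#2, #3, #4} ships for at least 48.
Compare {#2, #5}: its best feasible assignment gives total 160.
Compare {#1, #3}: its best feasible assignment gives total 161.
Every other set of open sites that can feasibly serve all demand totals ≥ 160 even under its best assignment. Minimum: 159.

159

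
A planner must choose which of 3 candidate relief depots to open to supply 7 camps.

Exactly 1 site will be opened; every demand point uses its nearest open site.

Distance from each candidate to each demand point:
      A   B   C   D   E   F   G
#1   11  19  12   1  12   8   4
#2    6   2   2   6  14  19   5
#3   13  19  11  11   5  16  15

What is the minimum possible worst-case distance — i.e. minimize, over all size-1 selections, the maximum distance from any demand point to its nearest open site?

Open {#1}.
  Farthest demand point is B at distance 19 (to #1); all others are ≤ 19.
With {#2} the worst case is 19.
With {#3} the worst case is 19.
No size-1 selection achieves below 19.

19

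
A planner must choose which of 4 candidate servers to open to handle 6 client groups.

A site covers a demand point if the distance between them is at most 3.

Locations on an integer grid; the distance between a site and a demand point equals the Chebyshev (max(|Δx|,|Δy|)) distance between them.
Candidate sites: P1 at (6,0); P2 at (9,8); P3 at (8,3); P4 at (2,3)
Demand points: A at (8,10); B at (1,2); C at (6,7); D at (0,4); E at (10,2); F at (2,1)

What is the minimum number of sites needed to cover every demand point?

3

Coverage sets (demand points within 3 of each site):
  P1: {}
  P2: {A, C}
  P3: {E}
  P4: {B, D, F}
No 2 sites suffice: every size-2 union leaves at least one demand point uncovered.
But {P2, P3, P4} covers everything, so the minimum is 3.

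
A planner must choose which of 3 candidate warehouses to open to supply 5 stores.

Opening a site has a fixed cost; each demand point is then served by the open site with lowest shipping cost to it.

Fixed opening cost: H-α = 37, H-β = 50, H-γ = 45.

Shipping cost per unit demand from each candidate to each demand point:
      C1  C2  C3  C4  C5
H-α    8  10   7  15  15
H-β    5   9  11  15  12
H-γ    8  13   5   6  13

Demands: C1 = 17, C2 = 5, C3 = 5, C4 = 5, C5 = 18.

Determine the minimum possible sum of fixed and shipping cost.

Open {H-β, H-γ}: assign each demand point to its cheapest open site.
  C1→H-β 17×5=85, C2→H-β 5×9=45, C3→H-γ 5×5=25, C4→H-γ 5×6=30, C5→H-β 18×12=216
  shipping cost 401, fixed 95 → total 496.
Compare {H-β}: shipping cost 476 + fixed 50 = 526.
Compare {H-α, H-β, H-γ}: shipping cost 401 + fixed 132 = 533.
Compare {H-γ}: shipping cost 490 + fixed 45 = 535.
All other subsets cost ≥ 526. Minimum total cost: 496.

496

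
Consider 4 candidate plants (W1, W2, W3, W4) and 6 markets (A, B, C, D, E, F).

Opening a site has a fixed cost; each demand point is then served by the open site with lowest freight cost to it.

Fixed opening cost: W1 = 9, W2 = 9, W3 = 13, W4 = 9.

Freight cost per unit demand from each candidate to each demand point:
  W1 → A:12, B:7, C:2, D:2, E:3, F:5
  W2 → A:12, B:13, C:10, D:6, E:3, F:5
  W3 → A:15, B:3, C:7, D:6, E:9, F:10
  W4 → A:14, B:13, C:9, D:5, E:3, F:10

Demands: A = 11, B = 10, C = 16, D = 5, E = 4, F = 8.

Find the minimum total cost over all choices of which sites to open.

Open {W1, W3}: assign each demand point to its cheapest open site.
  A→W1 11×12=132, B→W3 10×3=30, C→W1 16×2=32, D→W1 5×2=10, E→W1 4×3=12, F→W1 8×5=40
  freight cost 256, fixed 22 → total 278.
Compare {W1, W2, W3}: freight cost 256 + fixed 31 = 287.
Compare {W1, W3, W4}: freight cost 256 + fixed 31 = 287.
Compare {W1, W2, W3, W4}: freight cost 256 + fixed 40 = 296.
All other subsets cost ≥ 287. Minimum total cost: 278.

278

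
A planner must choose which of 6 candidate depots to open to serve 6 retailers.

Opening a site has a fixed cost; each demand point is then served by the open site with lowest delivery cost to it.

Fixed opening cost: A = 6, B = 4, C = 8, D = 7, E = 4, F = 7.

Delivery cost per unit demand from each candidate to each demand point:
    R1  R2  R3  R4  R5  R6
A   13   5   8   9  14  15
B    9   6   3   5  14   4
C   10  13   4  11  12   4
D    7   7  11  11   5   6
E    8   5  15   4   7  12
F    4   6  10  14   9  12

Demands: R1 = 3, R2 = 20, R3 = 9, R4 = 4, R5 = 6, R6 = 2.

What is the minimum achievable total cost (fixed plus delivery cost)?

Open {B, D, E, F}: assign each demand point to its cheapest open site.
  R1→F 3×4=12, R2→E 20×5=100, R3→B 9×3=27, R4→E 4×4=16, R5→D 6×5=30, R6→B 2×4=8
  delivery cost 193, fixed 22 → total 215.
Compare {B, D, E}: delivery cost 202 + fixed 15 = 217.
Compare {B, E, F}: delivery cost 205 + fixed 15 = 220.
Compare {A, B, D, F}: delivery cost 197 + fixed 24 = 221.
All other subsets cost ≥ 217. Minimum total cost: 215.

215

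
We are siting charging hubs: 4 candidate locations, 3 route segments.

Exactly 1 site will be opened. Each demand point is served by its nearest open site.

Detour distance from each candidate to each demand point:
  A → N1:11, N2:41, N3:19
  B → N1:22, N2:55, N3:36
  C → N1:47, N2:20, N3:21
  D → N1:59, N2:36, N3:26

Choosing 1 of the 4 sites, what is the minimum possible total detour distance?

71

Open {A}.
  N1→A 11, N2→A 41, N3→A 19  ⇒ total 71.
Compare {C}: total 88.
Compare {B}: total 113.
No size-1 selection does better; minimum is 71.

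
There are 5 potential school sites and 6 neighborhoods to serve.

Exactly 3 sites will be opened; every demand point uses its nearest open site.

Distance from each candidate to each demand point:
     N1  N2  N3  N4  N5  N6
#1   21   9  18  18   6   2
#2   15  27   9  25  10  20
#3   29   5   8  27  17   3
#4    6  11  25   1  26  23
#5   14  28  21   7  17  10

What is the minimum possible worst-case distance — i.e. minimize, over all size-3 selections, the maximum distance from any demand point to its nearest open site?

8

Open {#1, #3, #4}.
  Farthest demand point is N3 at distance 8 (to #3); all others are ≤ 8.
With {#1, #2, #4} the worst case is 9.
With {#2, #3, #4} the worst case is 10.
No size-3 selection achieves below 8.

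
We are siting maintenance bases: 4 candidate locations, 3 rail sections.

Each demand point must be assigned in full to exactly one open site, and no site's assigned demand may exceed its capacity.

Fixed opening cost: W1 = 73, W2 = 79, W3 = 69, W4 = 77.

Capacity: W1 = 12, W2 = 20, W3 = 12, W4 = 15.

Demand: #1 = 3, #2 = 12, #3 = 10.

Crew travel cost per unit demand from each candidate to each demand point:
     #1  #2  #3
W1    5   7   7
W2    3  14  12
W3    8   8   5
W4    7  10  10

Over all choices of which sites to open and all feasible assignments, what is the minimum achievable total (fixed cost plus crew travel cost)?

337

Open {W3, W4}; cheapest assignment that respects the capacities:
  W3 (cap 12, load 10): #3 — cost 10×5 = 50
  W4 (cap 15, load 15): #1, #2 — cost 3×7 + 12×10 = 141
  Shipping 191, fixed 146 → total 337.
  Any other capacity-feasible assignment to {W3, W4} ships for at least 191.
Compare {W1, W4}: its best feasible assignment gives total 355.
Compare {W1, W2, W3}: its best feasible assignment gives total 364.
Every other set of open sites that can feasibly serve all demand totals ≥ 355 even under its best assignment. Minimum: 337.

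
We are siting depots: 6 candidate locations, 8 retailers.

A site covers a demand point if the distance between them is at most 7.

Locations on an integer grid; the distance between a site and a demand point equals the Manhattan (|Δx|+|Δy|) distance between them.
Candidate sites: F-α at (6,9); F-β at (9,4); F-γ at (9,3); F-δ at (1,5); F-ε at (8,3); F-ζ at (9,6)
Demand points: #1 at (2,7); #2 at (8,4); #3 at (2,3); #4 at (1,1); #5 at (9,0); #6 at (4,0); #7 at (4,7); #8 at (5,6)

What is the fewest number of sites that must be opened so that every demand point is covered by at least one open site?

Coverage sets (demand points within 7 of each site):
  F-α: {#1, #2, #7, #8}
  F-β: {#2, #5, #8}
  F-γ: {#2, #3, #5, #8}
  F-δ: {#1, #3, #4, #7, #8}
  F-ε: {#2, #3, #5, #6, #8}
  F-ζ: {#2, #5, #7, #8}
No single site covers all 8 demand points.
But {F-δ, F-ε} covers everything, so the minimum is 2.

2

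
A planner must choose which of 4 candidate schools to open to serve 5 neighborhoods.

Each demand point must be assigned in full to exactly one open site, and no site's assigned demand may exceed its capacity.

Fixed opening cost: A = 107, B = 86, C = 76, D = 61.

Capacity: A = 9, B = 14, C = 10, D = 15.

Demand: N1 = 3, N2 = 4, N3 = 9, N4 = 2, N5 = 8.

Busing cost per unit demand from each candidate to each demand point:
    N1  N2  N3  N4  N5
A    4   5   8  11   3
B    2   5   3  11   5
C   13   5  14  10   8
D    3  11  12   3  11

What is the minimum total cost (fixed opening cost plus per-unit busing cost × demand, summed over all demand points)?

Open {B, D}; cheapest assignment that respects the capacities:
  B (cap 14, load 13): N2, N3 — cost 4×5 + 9×3 = 47
  D (cap 15, load 13): N1, N4, N5 — cost 3×3 + 2×3 + 8×11 = 103
  Shipping 150, fixed 147 → total 297.
  Any other capacity-feasible assignment to {B, D} ships for at least 150.
Compare {A, B, D}: its best feasible assignment gives total 340.
Compare {B, C, D}: its best feasible assignment gives total 349.
Every other set of open sites that can feasibly serve all demand totals ≥ 340 even under its best assignment. Minimum: 297.

297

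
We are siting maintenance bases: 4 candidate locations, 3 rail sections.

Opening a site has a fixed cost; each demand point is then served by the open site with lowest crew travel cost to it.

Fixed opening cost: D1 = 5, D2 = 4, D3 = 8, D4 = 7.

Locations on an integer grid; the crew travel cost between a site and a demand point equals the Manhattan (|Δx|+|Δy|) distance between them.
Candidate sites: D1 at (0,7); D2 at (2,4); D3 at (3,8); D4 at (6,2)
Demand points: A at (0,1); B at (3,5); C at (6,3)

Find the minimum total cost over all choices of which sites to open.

16

Open {D2}: assign each demand point to its cheapest open site.
  A→D2 5, B→D2 2, C→D2 5
  crew travel cost 12, fixed 4 → total 16.
Compare {D2, D4}: crew travel cost 8 + fixed 11 = 19.
Compare {D4}: crew travel cost 14 + fixed 7 = 21.
Compare {D1, D2}: crew travel cost 12 + fixed 9 = 21.
All other subsets cost ≥ 19. Minimum total cost: 16.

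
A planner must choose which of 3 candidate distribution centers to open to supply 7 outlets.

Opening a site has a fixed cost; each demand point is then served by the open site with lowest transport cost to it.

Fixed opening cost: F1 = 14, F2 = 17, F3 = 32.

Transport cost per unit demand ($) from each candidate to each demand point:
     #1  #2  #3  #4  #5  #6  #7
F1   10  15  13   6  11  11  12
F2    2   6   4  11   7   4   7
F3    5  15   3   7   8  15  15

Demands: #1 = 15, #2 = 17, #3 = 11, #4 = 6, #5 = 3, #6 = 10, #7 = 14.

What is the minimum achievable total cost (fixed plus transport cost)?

402

Open {F1, F2}: assign each demand point to its cheapest open site.
  #1→F2 15×2=30, #2→F2 17×6=102, #3→F2 11×4=44, #4→F1 6×6=36, #5→F2 3×7=21, #6→F2 10×4=40, #7→F2 14×7=98
  transport cost 371, fixed 31 → total 402.
Compare {F2, F3}: transport cost 366 + fixed 49 = 415.
Compare {F2}: transport cost 401 + fixed 17 = 418.
Compare {F1, F2, F3}: transport cost 360 + fixed 63 = 423.
All other subsets cost ≥ 415. Minimum total cost: 402.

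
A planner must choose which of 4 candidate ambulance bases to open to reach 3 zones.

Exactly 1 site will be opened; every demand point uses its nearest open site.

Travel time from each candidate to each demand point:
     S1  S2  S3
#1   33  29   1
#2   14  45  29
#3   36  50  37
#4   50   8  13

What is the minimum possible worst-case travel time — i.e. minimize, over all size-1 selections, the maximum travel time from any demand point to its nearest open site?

33

Open {#1}.
  Farthest demand point is S1 at travel time 33 (to #1); all others are ≤ 33.
With {#2} the worst case is 45.
With {#3} the worst case is 50.
No size-1 selection achieves below 33.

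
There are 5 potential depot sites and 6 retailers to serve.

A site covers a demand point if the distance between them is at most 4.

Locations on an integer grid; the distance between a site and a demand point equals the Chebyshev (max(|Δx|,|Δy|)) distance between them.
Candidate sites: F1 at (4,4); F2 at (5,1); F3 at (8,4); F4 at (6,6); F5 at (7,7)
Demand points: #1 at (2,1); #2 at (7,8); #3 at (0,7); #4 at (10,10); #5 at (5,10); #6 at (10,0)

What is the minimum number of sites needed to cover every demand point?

Coverage sets (demand points within 4 of each site):
  F1: {#1, #2, #3}
  F2: {#1}
  F3: {#2, #6}
  F4: {#2, #4, #5}
  F5: {#2, #4, #5}
No 2 sites suffice: every size-2 union leaves at least one demand point uncovered.
But {F1, F3, F4} covers everything, so the minimum is 3.

3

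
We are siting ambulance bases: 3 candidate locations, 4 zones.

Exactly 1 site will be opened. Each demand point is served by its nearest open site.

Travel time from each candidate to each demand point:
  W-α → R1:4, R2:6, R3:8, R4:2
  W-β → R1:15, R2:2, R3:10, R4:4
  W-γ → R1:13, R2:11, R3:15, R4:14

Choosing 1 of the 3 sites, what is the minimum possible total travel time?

20

Open {W-α}.
  R1→W-α 4, R2→W-α 6, R3→W-α 8, R4→W-α 2  ⇒ total 20.
Compare {W-β}: total 31.
Compare {W-γ}: total 53.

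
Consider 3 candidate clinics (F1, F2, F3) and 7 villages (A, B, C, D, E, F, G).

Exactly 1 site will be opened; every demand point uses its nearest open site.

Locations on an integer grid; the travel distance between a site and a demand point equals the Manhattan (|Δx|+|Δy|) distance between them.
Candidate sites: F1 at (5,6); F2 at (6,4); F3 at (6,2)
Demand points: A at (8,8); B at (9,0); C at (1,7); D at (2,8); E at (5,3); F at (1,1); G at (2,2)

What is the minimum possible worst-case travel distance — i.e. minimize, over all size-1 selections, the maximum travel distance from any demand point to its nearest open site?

Open {F2}.
  Farthest demand point is C at travel distance 8 (to F2); all others are ≤ 8.
With {F1} the worst case is 10.
With {F3} the worst case is 10.
No size-1 selection achieves below 8.

8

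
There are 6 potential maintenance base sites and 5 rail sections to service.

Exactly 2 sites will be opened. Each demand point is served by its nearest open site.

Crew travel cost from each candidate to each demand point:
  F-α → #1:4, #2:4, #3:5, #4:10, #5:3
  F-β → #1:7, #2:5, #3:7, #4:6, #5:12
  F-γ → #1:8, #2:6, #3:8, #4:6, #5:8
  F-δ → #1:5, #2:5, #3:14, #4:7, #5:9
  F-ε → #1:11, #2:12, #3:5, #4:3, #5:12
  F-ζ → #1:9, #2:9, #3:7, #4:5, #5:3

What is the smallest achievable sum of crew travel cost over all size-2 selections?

Open {F-α, F-ε}.
  #1→F-α 4, #2→F-α 4, #3→F-α 5, #4→F-ε 3, #5→F-α 3  ⇒ total 19.
Compare {F-α, F-ζ}: total 21.
Compare {F-α, F-β}: total 22.
No size-2 selection does better; minimum is 19.

19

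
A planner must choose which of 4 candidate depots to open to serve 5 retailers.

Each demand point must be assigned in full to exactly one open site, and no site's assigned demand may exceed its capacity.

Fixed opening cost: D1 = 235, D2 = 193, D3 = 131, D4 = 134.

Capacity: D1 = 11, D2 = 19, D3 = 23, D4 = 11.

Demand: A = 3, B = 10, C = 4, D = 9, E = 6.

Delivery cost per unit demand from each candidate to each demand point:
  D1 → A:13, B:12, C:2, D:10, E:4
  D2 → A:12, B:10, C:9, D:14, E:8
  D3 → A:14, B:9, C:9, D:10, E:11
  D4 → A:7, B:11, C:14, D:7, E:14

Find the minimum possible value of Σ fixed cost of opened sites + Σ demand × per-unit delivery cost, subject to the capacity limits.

562

Open {D3, D4}; cheapest assignment that respects the capacities:
  D3 (cap 23, load 23): A, B, C, E — cost 3×14 + 10×9 + 4×9 + 6×11 = 234
  D4 (cap 11, load 9): D — cost 9×7 = 63
  Shipping 297, fixed 265 → total 562.
  Any other capacity-feasible assignment to {D3, D4} ships for at least 297.
Compare {D1, D3}: its best feasible assignment gives total 620.
Compare {D2, D3}: its best feasible assignment gives total 624.
Every other set of open sites that can feasibly serve all demand totals ≥ 620 even under its best assignment. Minimum: 562.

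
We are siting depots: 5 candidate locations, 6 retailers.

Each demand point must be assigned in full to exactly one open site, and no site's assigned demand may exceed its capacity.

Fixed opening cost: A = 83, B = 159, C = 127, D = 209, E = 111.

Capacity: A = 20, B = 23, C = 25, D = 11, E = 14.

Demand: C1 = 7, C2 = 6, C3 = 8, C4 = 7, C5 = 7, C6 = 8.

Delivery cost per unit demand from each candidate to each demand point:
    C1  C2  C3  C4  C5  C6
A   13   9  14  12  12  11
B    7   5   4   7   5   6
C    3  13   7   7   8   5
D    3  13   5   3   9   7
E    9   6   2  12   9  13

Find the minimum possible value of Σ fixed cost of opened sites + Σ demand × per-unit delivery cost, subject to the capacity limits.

Open {B, C}; cheapest assignment that respects the capacities:
  B (cap 23, load 21): C2, C3, C5 — cost 6×5 + 8×4 + 7×5 = 97
  C (cap 25, load 22): C1, C4, C6 — cost 7×3 + 7×7 + 8×5 = 110
  Shipping 207, fixed 286 → total 493.
  Any other capacity-feasible assignment to {B, C} ships for at least 207.
Compare {A, C}: its best feasible assignment gives total 549.
Compare {A, C, E}: its best feasible assignment gives total 567.
Every other set of open sites that can feasibly serve all demand totals ≥ 549 even under its best assignment. Minimum: 493.

493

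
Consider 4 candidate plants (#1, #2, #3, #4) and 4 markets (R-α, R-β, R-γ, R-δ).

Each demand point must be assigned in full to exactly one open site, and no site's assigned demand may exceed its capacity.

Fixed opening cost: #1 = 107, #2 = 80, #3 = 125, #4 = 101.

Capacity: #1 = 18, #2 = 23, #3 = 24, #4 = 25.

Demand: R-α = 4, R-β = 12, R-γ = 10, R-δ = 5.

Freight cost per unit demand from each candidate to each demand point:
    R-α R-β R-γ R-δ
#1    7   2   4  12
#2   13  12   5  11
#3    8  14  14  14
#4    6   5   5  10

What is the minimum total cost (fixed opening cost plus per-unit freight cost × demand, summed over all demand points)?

Open {#1, #2}; cheapest assignment that respects the capacities:
  #1 (cap 18, load 16): R-α, R-β — cost 4×7 + 12×2 = 52
  #2 (cap 23, load 15): R-γ, R-δ — cost 10×5 + 5×11 = 105
  Shipping 157, fixed 187 → total 344.
  Any other capacity-feasible assignment to {#1, #2} ships for at least 157.
Compare {#1, #4}: its best feasible assignment gives total 356.
Compare {#2, #4}: its best feasible assignment gives total 365.
Every other set of open sites that can feasibly serve all demand totals ≥ 356 even under its best assignment. Minimum: 344.

344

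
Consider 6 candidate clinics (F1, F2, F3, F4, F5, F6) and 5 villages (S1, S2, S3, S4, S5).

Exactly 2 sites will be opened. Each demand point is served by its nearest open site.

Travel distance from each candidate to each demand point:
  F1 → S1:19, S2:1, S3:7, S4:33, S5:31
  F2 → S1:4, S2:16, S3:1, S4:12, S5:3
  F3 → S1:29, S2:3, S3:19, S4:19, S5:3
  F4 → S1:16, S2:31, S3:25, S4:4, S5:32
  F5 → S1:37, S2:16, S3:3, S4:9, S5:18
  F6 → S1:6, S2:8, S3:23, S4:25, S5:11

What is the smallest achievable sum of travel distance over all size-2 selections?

21

Open {F1, F2}.
  S1→F2 4, S2→F1 1, S3→F2 1, S4→F2 12, S5→F2 3  ⇒ total 21.
Compare {F2, F3}: total 23.
Compare {F2, F4}: total 28.
No size-2 selection does better; minimum is 21.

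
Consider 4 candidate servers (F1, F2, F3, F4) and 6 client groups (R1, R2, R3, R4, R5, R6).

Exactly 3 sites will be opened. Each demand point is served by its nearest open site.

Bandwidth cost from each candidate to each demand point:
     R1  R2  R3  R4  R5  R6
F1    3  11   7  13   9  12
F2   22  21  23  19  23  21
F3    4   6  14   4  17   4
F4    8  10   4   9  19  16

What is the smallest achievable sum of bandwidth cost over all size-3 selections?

Open {F1, F3, F4}.
  R1→F1 3, R2→F3 6, R3→F4 4, R4→F3 4, R5→F1 9, R6→F3 4  ⇒ total 30.
Compare {F1, F2, F3}: total 33.
Compare {F2, F3, F4}: total 39.
No size-3 selection does better; minimum is 30.

30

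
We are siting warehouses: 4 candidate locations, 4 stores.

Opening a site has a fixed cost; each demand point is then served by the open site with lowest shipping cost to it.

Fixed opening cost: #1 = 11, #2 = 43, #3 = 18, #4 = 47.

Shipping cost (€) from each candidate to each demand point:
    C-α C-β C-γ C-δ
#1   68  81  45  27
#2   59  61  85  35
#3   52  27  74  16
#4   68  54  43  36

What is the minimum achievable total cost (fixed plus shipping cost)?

Open {#1, #3}: assign each demand point to its cheapest open site.
  C-α→#3 52, C-β→#3 27, C-γ→#1 45, C-δ→#3 16
  shipping cost 140, fixed 29 → total 169.
Compare {#3}: shipping cost 169 + fixed 18 = 187.
Compare {#3, #4}: shipping cost 138 + fixed 65 = 203.
Compare {#1, #2, #3}: shipping cost 140 + fixed 72 = 212.
All other subsets cost ≥ 187. Minimum total cost: 169.

169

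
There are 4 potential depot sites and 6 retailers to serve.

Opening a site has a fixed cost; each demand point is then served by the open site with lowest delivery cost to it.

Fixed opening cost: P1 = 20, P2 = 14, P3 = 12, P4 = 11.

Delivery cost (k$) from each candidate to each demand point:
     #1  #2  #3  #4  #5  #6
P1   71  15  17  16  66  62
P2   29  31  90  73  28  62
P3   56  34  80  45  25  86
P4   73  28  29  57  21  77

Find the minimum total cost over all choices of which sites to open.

201

Open {P1, P2}: assign each demand point to its cheapest open site.
  #1→P2 29, #2→P1 15, #3→P1 17, #4→P1 16, #5→P2 28, #6→P1 62
  delivery cost 167, fixed 34 → total 201.
Compare {P1, P2, P4}: delivery cost 160 + fixed 45 = 205.
Compare {P1, P2, P3}: delivery cost 164 + fixed 46 = 210.
Compare {P1, P2, P3, P4}: delivery cost 160 + fixed 57 = 217.
All other subsets cost ≥ 205. Minimum total cost: 201.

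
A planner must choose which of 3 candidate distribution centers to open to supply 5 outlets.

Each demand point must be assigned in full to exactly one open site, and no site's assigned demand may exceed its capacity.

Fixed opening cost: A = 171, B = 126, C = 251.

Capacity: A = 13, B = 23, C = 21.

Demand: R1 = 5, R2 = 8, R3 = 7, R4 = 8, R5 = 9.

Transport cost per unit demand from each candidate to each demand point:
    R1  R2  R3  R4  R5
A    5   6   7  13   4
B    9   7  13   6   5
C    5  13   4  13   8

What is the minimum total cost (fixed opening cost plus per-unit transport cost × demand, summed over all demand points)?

606

Open {B, C}; cheapest assignment that respects the capacities:
  B (cap 23, load 16): R2, R4 — cost 8×7 + 8×6 = 104
  C (cap 21, load 21): R1, R3, R5 — cost 5×5 + 7×4 + 9×8 = 125
  Shipping 229, fixed 377 → total 606.
  Any other capacity-feasible assignment to {B, C} ships for at least 229.
Compare {A, B, C}: its best feasible assignment gives total 741.
Every other set of open sites that can feasibly serve all demand totals ≥ 741 even under its best assignment. Minimum: 606.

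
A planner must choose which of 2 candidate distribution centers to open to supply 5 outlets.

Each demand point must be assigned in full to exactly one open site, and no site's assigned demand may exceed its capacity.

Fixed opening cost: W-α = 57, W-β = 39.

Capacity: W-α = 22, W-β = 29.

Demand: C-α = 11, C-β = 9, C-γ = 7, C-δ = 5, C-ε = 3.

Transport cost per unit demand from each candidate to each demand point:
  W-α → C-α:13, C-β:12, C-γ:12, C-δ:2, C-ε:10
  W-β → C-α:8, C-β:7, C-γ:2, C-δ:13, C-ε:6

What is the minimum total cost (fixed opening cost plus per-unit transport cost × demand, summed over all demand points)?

301

Open {W-α, W-β}; cheapest assignment that respects the capacities:
  W-α (cap 22, load 8): C-δ, C-ε — cost 5×2 + 3×10 = 40
  W-β (cap 29, load 27): C-α, C-β, C-γ — cost 11×8 + 9×7 + 7×2 = 165
  Shipping 205, fixed 96 → total 301.
  Any other capacity-feasible assignment to {W-α, W-β} ships for at least 205.
Total demand is 35 and no other set of sites has combined capacity ≥ 35, so {W-α, W-β} is the only feasible choice of open sites. Minimum: 301.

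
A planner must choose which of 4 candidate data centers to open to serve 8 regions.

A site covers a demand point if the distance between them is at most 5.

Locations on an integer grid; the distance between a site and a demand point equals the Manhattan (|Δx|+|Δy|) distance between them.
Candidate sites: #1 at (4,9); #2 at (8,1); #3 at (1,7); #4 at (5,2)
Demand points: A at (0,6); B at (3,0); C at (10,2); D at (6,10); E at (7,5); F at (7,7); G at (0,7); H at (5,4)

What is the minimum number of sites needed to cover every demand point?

Coverage sets (demand points within 5 of each site):
  #1: {D, F}
  #2: {C, E}
  #3: {A, G}
  #4: {B, C, E, H}
No 2 sites suffice: every size-2 union leaves at least one demand point uncovered.
But {#1, #3, #4} covers everything, so the minimum is 3.

3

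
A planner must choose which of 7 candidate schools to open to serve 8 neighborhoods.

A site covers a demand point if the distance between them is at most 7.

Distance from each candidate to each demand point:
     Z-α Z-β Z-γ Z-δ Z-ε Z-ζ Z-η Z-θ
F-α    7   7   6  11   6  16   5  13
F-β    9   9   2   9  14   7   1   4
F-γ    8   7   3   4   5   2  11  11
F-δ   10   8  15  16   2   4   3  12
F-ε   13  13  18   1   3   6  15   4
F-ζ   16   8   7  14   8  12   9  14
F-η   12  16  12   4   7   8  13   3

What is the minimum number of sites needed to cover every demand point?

2

Coverage sets (demand points within 7 of each site):
  F-α: {Z-α, Z-β, Z-γ, Z-ε, Z-η}
  F-β: {Z-γ, Z-ζ, Z-η, Z-θ}
  F-γ: {Z-β, Z-γ, Z-δ, Z-ε, Z-ζ}
  F-δ: {Z-ε, Z-ζ, Z-η}
  F-ε: {Z-δ, Z-ε, Z-ζ, Z-θ}
  F-ζ: {Z-γ}
  F-η: {Z-δ, Z-ε, Z-θ}
No single site covers all 8 demand points.
But {F-α, F-ε} covers everything, so the minimum is 2.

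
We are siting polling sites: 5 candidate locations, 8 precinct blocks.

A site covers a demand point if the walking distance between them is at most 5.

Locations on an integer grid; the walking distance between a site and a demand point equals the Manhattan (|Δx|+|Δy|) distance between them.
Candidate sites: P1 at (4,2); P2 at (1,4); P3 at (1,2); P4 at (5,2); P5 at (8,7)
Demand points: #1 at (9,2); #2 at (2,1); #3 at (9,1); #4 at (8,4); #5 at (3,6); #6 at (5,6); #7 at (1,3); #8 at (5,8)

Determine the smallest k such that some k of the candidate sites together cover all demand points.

Coverage sets (demand points within 5 of each site):
  P1: {#1, #2, #5, #6, #7}
  P2: {#2, #5, #7}
  P3: {#2, #7}
  P4: {#1, #2, #3, #4, #6, #7}
  P5: {#4, #6, #8}
No 2 sites suffice: every size-2 union leaves at least one demand point uncovered.
But {P1, P4, P5} covers everything, so the minimum is 3.

3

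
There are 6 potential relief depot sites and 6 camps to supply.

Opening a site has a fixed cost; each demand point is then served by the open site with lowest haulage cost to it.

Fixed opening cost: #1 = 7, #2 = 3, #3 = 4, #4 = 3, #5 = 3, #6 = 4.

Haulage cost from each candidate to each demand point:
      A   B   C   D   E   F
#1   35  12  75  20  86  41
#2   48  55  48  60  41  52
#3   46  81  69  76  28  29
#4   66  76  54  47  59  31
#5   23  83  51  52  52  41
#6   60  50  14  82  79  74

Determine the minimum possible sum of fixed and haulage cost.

Open {#1, #3, #5, #6}: assign each demand point to its cheapest open site.
  A→#5 23, B→#1 12, C→#6 14, D→#1 20, E→#3 28, F→#3 29
  haulage cost 126, fixed 18 → total 144.
Compare {#1, #2, #3, #5, #6}: haulage cost 126 + fixed 21 = 147.
Compare {#1, #3, #4, #5, #6}: haulage cost 126 + fixed 21 = 147.
Compare {#1, #2, #3, #4, #5, #6}: haulage cost 126 + fixed 24 = 150.
All other subsets cost ≥ 147. Minimum total cost: 144.

144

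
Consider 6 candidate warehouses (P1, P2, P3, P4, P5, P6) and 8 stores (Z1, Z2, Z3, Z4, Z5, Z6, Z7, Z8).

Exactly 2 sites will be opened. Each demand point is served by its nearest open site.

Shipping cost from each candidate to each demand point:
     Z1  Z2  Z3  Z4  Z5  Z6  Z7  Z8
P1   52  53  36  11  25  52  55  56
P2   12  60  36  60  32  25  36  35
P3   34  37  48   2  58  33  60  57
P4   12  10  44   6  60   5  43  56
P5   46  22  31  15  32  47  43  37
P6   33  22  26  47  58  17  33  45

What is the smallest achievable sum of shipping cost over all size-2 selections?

172

Open {P2, P4}.
  Z1→P2 12, Z2→P4 10, Z3→P2 36, Z4→P4 6, Z5→P2 32, Z6→P4 5, Z7→P2 36, Z8→P2 35  ⇒ total 172.
Compare {P4, P5}: total 176.
Compare {P1, P4}: total 193.
No size-2 selection does better; minimum is 172.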